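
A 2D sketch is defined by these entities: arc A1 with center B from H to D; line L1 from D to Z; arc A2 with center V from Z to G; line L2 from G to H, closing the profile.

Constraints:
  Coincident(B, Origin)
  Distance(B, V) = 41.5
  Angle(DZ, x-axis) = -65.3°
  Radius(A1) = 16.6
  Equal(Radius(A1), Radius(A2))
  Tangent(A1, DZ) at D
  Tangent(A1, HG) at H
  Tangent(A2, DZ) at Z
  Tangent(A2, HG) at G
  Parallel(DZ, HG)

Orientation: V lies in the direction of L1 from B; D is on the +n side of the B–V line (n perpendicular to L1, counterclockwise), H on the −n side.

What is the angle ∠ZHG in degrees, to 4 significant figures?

38.66°

The slot axis is L1's direction at -65.3°, so u = (cos -65.3°, sin -65.3°) = (0.4179, -0.9085) and n = (−sin -65.3°, cos -65.3°) = (0.9085, 0.4179). B is at the origin and V lies 41.5 along u from B, so V = 41.5·u = (17.34, -37.70). Tangency of A1 to both parallel lines with radius 16.6 puts D and H at B ± 16.6·n: D = (15.08, 6.937), H = (-15.08, -6.937). Equal radii place Z and G the same way about V: Z = V + 16.6·n = (32.42, -30.77), G = V − 16.6·n = (2.260, -44.64). Then cos ∠ZHG = HZ·HG / (|HZ||HG|), giving 38.66°.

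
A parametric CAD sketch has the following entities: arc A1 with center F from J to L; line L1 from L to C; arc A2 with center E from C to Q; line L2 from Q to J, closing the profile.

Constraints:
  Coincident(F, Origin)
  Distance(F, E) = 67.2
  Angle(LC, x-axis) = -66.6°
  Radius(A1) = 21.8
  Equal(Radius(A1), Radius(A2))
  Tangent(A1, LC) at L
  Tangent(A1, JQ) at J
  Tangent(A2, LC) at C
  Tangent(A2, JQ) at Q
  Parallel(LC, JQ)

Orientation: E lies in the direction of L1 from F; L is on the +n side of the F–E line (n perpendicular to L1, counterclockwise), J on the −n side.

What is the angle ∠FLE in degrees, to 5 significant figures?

72.027°

The slot axis is L1's direction at -66.6°, so u = (cos -66.6°, sin -66.6°) = (0.39715, -0.91775) and n = (−sin -66.6°, cos -66.6°) = (0.91775, 0.39715). F is at the origin and E lies 67.2 along u from F, so E = 67.2·u = (26.688, -61.673). Tangency of A1 to both parallel lines with radius 21.8 puts L and J at F ± 21.8·n: L = (20.007, 8.6578), J = (-20.007, -8.6578). Then cos ∠FLE = LF·LE / (|LF||LE|), giving 72.027°.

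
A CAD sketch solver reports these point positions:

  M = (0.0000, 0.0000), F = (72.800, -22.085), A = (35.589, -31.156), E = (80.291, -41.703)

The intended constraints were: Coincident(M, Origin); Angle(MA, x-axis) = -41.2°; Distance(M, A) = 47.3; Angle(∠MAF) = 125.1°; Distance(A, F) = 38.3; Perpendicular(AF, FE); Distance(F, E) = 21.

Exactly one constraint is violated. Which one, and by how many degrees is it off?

Perpendicular(AF, FE) — off by 7.20°.

M = (0.00, 0.00) ✓; MA at -41.20° ✓; |MA| = 47.30 ✓; ∠MAF = 125.1° ✓; |AF| = 38.30 ✓; ∠(AF, FE) = 82.80° ✗; |FE| = 21.00 ✓.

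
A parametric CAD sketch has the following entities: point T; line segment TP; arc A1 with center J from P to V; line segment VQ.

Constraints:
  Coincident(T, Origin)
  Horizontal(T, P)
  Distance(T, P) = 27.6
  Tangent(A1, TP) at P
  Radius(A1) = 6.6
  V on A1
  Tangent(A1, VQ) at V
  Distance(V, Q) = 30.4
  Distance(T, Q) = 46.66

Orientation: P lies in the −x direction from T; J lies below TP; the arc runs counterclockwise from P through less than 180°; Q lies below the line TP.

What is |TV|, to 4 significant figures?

34.98

Checks: |JV| = 6.600 ✓; ∠(JV, VQ) = 90.00° ✓; |VQ| = 30.40 ✓; |TQ| = 46.66 ✓.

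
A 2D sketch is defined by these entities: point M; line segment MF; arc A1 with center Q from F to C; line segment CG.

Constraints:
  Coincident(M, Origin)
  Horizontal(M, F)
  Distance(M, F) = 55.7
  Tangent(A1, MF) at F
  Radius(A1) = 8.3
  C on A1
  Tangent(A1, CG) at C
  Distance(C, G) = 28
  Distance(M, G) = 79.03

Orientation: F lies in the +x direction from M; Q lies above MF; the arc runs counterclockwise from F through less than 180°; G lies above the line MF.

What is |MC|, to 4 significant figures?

63.88

M is at the origin; MF is horizontal with |MF| = 55.7 and F on the +x side, so F = (55.70, 0.000). A1 meets MF tangentially, so QF is at right angles to MF, so Q = F + (0, 8.3) = (55.70, 8.300). Since QC ⟂ CG (tangency), |QG| = √(8.3² + 28.0²) = 29.20 regardless of where C sits on A1. So G lies on both circle(M, 79.03) and circle(Q, 29.20); the above-MF intersection is G = (72.03, 32.51). C is the foot of the tangent from G: C = (63.62, 5.805).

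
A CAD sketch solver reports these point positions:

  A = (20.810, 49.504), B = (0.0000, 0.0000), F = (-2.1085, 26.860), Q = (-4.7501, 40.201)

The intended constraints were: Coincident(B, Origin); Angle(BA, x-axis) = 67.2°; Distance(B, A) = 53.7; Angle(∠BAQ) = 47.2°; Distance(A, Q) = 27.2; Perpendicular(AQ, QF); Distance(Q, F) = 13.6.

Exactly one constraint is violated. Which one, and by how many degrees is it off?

Perpendicular(AQ, QF) — off by 8.80°.

B = (0.00, 0.00) ✓; BA at 67.20° ✓; |BA| = 53.70 ✓; ∠BAQ = 47.20° ✓; |AQ| = 27.20 ✓; ∠(AQ, QF) = 81.20° ✗; |QF| = 13.60 ✓.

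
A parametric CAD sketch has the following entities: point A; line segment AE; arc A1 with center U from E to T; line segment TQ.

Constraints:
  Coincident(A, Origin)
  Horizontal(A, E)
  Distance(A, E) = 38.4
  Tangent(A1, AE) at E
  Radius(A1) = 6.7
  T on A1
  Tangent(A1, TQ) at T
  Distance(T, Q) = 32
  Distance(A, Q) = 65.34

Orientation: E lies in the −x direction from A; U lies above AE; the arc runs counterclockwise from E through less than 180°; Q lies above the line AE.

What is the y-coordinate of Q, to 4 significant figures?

34.62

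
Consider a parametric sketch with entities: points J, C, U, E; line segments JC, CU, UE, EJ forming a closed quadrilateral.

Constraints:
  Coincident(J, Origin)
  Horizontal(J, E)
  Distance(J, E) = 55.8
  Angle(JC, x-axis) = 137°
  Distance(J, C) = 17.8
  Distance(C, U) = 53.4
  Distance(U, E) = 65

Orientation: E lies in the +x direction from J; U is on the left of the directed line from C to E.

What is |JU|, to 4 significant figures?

57.73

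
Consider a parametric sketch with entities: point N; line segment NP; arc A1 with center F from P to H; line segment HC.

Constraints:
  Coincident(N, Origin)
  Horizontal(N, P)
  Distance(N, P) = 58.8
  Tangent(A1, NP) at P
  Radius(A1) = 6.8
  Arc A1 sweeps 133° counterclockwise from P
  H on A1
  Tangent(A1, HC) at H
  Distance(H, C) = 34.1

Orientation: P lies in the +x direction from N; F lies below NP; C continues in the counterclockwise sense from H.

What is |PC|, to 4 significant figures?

40.71

On A1, P sits at bearing 90° from F; a 133° counterclockwise sweep puts H at bearing 223°, so H = F + 6.8·(cos 223°, sin 223°) = (53.83, -11.44). Tangency of A1 to HC means the radius FH is perpendicular to HC, so HC runs along (−sin 223°, cos 223°); with |HC| = 34.1, C = (77.08, -36.38). Then |PC| = |C − P| = 40.71.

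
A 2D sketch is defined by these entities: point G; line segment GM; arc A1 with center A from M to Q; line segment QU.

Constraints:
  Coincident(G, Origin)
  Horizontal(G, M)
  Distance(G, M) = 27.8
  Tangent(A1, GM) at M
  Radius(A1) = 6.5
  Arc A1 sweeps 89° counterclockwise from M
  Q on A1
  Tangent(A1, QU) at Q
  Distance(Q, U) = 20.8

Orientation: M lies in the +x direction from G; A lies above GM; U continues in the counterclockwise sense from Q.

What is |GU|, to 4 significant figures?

44.05

G is at the origin; GM is horizontal with |GM| = 27.8 and M on the +x side, so M = (27.80, 0.000). Since A1 is tangent to GM there, AM ⟂ GM, so A = M + (0, 6.5) = (27.80, 6.500). On A1, M sits at bearing -90° from A; an 89° counterclockwise sweep puts Q at bearing -1°, so Q = A + 6.5·(cos -1°, sin -1°) = (34.30, 6.387). Since A1 is tangent to QU there, AQ ⟂ QU, so QU runs along (−sin -1°, cos -1°); with |QU| = 20.8, U = (34.66, 27.18). Then |GU| = |U − G| = 44.05.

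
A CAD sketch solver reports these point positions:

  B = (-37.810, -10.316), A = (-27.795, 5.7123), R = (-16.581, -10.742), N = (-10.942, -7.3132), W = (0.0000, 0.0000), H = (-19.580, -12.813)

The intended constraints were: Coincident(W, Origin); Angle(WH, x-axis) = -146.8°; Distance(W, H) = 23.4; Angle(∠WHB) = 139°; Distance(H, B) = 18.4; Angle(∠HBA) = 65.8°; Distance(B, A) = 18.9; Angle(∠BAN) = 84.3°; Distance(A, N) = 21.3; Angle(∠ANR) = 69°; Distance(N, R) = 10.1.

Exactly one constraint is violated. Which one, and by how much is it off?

Distance(N, R) = 10.1 — off by 3.50.

W = (0.00, 0.00) ✓; WH at -146.8° ✓; |WH| = 23.40 ✓; ∠WHB = 139.0° ✓; |HB| = 18.40 ✓; ∠HBA = 65.80° ✓; |BA| = 18.90 ✓; ∠BAN = 84.30° ✓; |AN| = 21.30 ✓; ∠ANR = 69.00° ✓; |NR| = 6.600 ✗.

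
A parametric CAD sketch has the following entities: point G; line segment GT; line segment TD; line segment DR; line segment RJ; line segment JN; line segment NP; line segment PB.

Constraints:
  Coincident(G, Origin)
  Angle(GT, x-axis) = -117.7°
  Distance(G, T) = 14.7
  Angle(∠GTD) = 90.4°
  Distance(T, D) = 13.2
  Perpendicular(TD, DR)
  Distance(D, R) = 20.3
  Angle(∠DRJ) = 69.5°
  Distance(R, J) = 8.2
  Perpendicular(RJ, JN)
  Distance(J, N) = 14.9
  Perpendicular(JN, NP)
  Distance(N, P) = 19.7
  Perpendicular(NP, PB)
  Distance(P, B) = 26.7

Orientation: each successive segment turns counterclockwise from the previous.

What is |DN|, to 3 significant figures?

4.26

G is at the origin; GT runs at -117.7° with length 14.7, so T = (-6.83, -13.0). ∠GTD = 90.4° gives TD at -28.1° from the x-axis; with |TD| = 13.2, D = (4.81, -19.2). TD ⟂ DR, so DR runs at 61.9°; with |DR| = 20.3, R = (14.4, -1.33). ∠DRJ = 69.5° gives RJ at 172° from the x-axis; with |RJ| = 8.2, J = (6.24, -0.241). The perpendicularity gives JN at right angles to RJ, so JN runs at -97.6°; with |JN| = 14.9, N = (4.27, -15.0). Then |DN| = |N − D| = 4.26.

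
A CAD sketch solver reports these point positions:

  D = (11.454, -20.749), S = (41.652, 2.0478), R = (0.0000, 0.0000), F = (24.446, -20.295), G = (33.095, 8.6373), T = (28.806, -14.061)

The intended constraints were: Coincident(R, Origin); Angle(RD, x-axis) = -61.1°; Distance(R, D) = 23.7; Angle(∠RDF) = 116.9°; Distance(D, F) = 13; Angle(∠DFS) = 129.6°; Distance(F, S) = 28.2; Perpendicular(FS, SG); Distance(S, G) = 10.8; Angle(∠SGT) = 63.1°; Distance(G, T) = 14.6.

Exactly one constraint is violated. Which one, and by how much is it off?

Distance(G, T) = 14.6 — off by 8.50.

R = (0.00, 0.00) ✓; RD at -61.10° ✓; |RD| = 23.70 ✓; ∠RDF = 116.9° ✓; |DF| = 13.00 ✓; ∠DFS = 129.6° ✓; |FS| = 28.20 ✓; ∠(FS, SG) = 90.00° ✓; |SG| = 10.80 ✓; ∠SGT = 63.10° ✓; |GT| = 23.10 ✗.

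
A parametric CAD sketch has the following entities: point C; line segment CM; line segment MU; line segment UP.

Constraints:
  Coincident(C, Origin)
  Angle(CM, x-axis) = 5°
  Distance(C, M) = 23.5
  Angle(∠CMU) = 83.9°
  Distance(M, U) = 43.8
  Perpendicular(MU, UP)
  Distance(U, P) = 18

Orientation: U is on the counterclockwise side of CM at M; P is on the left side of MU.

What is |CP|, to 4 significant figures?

41.65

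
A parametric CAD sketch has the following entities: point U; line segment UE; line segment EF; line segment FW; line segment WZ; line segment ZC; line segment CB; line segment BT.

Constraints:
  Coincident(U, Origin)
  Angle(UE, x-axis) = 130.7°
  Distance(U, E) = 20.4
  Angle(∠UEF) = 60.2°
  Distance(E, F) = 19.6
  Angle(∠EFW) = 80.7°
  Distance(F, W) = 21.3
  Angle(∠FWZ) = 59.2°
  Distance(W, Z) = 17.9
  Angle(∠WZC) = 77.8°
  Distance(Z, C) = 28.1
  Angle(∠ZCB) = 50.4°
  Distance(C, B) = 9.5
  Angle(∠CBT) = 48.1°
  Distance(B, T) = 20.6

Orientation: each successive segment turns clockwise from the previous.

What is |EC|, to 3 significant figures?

25.9

U is at the origin; UE runs at 130.7° with length 20.4, so E = (-13.3, 15.5). ∠UEF = 60.2° gives EF at 10.9° from the x-axis; with |EF| = 19.6, F = (5.94, 19.2). ∠EFW = 80.7° gives FW at -88.4° from the x-axis; with |FW| = 21.3, W = (6.54, -2.12). ∠FWZ = 59.2° gives WZ at 151° from the x-axis; with |WZ| = 17.9, Z = (-9.09, 6.61). ∠WZC = 77.8° gives ZC at 48.6° from the x-axis; with |ZC| = 28.1, C = (9.50, 27.7). Then |EC| = |C − E| = 25.9.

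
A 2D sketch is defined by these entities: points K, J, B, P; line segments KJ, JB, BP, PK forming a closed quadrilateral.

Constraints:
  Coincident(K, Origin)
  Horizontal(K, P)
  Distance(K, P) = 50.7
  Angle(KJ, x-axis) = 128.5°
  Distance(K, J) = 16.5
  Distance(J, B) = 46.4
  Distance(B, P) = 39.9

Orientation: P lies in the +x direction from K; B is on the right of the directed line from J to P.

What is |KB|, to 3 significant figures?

29.9

Checks: |JB| = 46.40 ✓; |BP| = 39.90 ✓.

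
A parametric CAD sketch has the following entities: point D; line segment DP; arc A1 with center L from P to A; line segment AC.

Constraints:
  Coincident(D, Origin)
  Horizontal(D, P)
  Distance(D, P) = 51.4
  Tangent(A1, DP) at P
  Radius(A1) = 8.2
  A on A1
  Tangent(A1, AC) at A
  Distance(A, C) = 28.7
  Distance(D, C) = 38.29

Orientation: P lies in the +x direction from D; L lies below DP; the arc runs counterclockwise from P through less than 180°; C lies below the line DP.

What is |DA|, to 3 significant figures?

44.9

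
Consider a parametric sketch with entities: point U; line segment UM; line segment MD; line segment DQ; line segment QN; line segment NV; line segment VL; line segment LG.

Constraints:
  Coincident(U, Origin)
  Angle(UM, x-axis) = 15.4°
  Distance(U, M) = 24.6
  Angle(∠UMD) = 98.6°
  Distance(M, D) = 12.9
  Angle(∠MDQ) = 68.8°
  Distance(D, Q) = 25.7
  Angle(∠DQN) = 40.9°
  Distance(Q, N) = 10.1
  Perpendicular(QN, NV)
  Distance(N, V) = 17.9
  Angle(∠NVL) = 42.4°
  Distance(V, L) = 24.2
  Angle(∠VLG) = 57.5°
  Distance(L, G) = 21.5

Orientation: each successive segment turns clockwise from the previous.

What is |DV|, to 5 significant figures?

9.3870

∠DQN = 40.9° gives QN at 43.700° from the x-axis; with |QN| = 10.1, N = (10.596, 0.47042). QN ⟂ NV, so NV runs at -46.300°; with |NV| = 17.9, V = (22.963, -12.471). Then |DV| = |V − D| = 9.3870.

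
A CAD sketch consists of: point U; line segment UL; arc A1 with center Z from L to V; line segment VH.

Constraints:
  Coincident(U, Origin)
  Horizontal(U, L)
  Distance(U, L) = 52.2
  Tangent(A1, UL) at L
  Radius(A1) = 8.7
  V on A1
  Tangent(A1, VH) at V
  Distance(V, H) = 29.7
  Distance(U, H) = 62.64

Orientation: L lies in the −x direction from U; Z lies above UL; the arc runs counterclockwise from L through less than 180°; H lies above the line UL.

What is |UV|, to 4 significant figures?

44.80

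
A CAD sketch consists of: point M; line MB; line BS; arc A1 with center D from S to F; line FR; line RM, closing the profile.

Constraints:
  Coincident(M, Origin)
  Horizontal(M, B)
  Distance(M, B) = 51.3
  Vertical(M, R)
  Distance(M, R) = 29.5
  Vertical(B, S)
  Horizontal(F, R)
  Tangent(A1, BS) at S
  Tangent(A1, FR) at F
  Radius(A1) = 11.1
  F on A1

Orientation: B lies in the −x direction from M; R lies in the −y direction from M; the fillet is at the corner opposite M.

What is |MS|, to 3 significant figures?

54.5

The virtual corner opposite M is at (-51.3, -29.5). Tangency of A1 to BS means the radius DS is perpendicular to BS and tangency of A1 to FR means the radius DF is perpendicular to FR, with radius 11.1, so the center D sits 11.1 in from both sides at D = (-40.2, -18.4). That places the tangent points at S = (-51.3, -18.4) on BS and F = (-40.2, -29.5) on FR. Then |MS| = |S − M| = 54.5.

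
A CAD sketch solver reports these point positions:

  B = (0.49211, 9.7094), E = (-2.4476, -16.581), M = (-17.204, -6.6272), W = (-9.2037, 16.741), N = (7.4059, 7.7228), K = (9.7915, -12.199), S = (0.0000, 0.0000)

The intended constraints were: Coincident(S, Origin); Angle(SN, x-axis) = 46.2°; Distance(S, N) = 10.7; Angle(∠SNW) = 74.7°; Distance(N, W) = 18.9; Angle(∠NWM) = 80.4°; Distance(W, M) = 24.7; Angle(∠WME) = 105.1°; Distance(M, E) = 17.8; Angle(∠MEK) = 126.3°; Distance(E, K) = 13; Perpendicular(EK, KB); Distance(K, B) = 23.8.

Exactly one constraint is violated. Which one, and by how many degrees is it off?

Perpendicular(EK, KB) — off by 3.30°.

S = (0.00, 0.00) ✓; SN at 46.20° ✓; |SN| = 10.70 ✓; ∠SNW = 74.70° ✓; |NW| = 18.90 ✓; ∠NWM = 80.40° ✓; |WM| = 24.70 ✓; ∠WME = 105.1° ✓; |ME| = 17.80 ✓; ∠MEK = 126.3° ✓; |EK| = 13.00 ✓; ∠(EK, KB) = 93.30° ✗; |KB| = 23.80 ✓.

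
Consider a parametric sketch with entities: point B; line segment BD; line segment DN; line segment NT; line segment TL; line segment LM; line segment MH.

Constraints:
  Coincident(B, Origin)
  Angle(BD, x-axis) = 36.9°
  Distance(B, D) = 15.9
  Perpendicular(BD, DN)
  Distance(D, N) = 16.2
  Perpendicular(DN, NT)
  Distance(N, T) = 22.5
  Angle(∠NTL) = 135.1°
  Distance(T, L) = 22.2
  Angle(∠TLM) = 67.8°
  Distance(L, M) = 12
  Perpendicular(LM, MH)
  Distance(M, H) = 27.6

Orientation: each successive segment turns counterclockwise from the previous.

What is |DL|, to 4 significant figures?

38.23

B is at the origin; BD runs at 36.9° with length 15.9, so D = (12.71, 9.547). BD is perpendicular to DN, so DN runs at 126.9°; with |DN| = 16.2, N = (2.988, 22.50). DN ⟂ NT, so NT runs at -143.1°; with |NT| = 22.5, T = (-15.00, 8.992). ∠NTL = 135.1° gives TL at -98.20° from the x-axis; with |TL| = 22.2, L = (-18.17, -12.98). Then |DL| = |L − D| = 38.23.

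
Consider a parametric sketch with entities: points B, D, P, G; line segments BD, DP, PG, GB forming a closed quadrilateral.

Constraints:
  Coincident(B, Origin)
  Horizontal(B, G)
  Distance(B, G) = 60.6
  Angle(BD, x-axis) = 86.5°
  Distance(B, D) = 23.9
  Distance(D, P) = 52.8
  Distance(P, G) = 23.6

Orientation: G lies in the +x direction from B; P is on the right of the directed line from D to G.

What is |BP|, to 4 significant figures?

41.99

Checks: |DP| = 52.80 ✓; |PG| = 23.60 ✓.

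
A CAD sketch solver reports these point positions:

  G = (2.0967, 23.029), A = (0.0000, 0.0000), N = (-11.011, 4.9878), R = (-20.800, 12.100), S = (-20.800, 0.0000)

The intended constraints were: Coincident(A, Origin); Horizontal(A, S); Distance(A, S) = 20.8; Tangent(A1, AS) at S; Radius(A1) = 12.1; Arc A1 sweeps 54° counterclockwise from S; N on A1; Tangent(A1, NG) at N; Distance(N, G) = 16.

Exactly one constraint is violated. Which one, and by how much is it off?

Distance(N, G) = 16 — off by 6.30.

A = (0.00, 0.00) ✓; A.y = 0.00, S.y = 0.00 ✓; |AS| = 20.80 ✓; ∠(RS, SA) = 90.00° ✓; |RS| = 12.10 ✓; bearing(R→N) − bearing(R→S) = 54.00° ✓; |RN| = 12.10 ✓; ∠(RN, NG) = 90.00° ✓; |NG| = 22.30 ✗.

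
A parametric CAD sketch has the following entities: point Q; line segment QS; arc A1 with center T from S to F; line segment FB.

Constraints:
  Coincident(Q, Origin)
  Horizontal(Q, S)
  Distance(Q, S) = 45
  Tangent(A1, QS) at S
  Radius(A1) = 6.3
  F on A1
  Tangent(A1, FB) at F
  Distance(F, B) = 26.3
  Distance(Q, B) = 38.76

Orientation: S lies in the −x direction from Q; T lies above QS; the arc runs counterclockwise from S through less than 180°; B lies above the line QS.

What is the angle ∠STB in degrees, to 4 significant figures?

140.3°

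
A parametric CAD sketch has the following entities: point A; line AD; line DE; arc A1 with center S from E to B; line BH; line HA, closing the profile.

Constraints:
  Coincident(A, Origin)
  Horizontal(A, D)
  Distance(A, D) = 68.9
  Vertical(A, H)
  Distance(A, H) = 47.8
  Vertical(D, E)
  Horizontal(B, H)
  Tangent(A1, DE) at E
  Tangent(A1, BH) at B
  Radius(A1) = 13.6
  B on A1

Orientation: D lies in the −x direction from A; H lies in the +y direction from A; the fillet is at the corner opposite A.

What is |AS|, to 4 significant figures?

65.02

A is at the origin; AD is horizontal with |AD| = 68.9 and D on the −x side, so D = (-68.90, 0.000). A and H share the same x with |AH| = 47.8 and H on the +y side, so H = (0.000, 47.80). The virtual corner opposite A is at (-68.90, 47.80). Tangency of A1 to DE means the radius SE is perpendicular to DE and since A1 is tangent to BH there, SB ⟂ BH, with radius 13.6, so the center S sits 13.6 in from both sides at S = (-55.30, 34.20). Then |AS| = |S − A| = 65.02.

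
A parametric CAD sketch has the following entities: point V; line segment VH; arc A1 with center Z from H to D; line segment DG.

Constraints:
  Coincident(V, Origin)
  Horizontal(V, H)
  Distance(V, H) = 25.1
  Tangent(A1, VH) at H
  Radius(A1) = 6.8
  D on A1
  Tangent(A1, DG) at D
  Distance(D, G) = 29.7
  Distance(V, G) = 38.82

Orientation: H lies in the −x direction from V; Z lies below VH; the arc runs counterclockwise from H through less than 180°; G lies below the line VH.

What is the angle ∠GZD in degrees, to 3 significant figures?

77.1°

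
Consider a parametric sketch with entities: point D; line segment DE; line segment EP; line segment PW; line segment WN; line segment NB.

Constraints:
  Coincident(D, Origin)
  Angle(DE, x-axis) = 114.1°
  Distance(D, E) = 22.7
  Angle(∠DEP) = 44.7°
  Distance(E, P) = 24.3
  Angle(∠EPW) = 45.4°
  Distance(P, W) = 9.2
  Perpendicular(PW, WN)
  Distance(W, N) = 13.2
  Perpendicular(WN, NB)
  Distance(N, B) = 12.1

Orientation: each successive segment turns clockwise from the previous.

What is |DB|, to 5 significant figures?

27.312

PW is perpendicular to WN, so WN runs at 114.20°; with |WN| = 13.2, N = (-0.41612, 20.203). The perpendicularity gives NB at right angles to WN, so NB runs at 24.200°; with |NB| = 12.1, B = (10.621, 25.163). Then |DB| = |B − D| = 27.312.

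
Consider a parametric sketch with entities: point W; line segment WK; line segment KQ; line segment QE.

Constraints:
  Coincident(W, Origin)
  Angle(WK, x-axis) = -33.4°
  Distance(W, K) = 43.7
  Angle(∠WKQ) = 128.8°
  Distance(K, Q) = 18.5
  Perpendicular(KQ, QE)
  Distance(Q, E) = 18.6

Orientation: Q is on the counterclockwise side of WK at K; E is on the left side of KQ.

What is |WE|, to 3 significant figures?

48.4

∠WKQ = 128.8°, so KQ runs at -33.4° + (180° − 128.8°) = 17.8° from the x-axis; with |KQ| = 18.5, Q = K + 18.5·(cos 17.8°, sin 17.8°) = (54.1, -18.4). KQ ⟂ QE; with |QE| = 18.6 on the left of KQ, E = Q + 18.6·(-0.306, 0.952) = (48.4, -0.691). Then |WE| = |E − W| = 48.4.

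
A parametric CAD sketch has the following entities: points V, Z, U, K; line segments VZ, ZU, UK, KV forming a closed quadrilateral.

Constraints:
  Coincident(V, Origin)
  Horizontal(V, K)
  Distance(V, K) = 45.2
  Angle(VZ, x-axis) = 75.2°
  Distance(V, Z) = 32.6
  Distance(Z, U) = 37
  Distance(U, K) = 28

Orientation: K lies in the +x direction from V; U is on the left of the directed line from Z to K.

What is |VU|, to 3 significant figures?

53.1

Checks: |ZU| = 37.00 ✓; |UK| = 28.00 ✓.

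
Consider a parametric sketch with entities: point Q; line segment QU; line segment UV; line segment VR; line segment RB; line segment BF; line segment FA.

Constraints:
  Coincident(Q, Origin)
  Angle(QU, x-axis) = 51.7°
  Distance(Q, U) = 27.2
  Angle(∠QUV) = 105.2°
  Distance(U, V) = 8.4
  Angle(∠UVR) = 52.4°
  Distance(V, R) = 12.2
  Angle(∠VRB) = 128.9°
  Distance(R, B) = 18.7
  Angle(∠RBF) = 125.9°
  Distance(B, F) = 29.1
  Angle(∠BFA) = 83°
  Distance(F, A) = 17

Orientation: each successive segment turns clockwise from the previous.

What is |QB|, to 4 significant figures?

19.33

∠UVR = 52.4° gives VR at -150.7° from the x-axis; with |VR| = 12.2, R = (13.95, 12.08). ∠VRB = 128.9° gives RB at 158.2° from the x-axis; with |RB| = 18.7, B = (-3.417, 19.02). Then |QB| = |B − Q| = 19.33.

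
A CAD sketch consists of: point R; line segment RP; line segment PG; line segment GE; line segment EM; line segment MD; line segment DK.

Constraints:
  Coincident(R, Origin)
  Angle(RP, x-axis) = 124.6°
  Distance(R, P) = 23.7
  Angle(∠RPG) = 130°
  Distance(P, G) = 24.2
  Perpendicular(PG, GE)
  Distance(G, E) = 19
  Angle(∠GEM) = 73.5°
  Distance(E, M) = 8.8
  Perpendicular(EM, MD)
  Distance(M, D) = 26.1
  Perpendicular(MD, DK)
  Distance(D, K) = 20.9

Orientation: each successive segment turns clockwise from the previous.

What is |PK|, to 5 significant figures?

43.292

R is at the origin; RP runs at 124.6° with length 23.7, so P = (-13.458, 19.508). ∠RPG = 130.0° gives PG at 74.600° from the x-axis; with |PG| = 24.2, G = (-7.0314, 42.839). PG is perpendicular to GE, so GE runs at -15.400°; with |GE| = 19.0, E = (11.286, 37.794). ∠GEM = 73.5° gives EM at -121.90° from the x-axis; with |EM| = 8.8, M = (6.6361, 30.323). The perpendicularity gives MD at right angles to EM, so MD runs at 148.10°; with |MD| = 26.1, D = (-15.522, 44.115). The perpendicularity gives DK at right angles to MD, so DK runs at 58.100°; with |DK| = 20.9, K = (-4.4777, 61.859). Then |PK| = |K − P| = 43.292.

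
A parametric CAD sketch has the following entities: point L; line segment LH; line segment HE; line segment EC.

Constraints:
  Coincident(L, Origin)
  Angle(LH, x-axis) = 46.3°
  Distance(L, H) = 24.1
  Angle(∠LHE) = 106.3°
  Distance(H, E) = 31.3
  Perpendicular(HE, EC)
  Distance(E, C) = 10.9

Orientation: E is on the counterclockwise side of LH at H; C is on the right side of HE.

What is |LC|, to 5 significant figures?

51.059

∠LHE = 106.3°, so HE runs at 46.3° + (180° − 106.3°) = 120.00° from the x-axis; with |HE| = 31.3, E = H + 31.3·(cos 120.00°, sin 120.00°) = (1.0003, 44.530). HE ⟂ EC; with |EC| = 10.9 on the right of HE, C = E + 10.9·(0.86603, 0.50000) = (10.440, 49.980). Then |LC| = |C − L| = 51.059.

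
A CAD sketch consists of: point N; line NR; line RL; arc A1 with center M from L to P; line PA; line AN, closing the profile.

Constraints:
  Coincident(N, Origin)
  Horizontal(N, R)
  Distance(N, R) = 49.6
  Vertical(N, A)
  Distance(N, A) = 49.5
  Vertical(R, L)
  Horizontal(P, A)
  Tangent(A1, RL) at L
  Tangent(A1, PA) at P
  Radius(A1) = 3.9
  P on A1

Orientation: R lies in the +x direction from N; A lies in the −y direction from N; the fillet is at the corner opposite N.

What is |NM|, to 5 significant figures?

64.559

N is at the origin; N and R share the same y with |NR| = 49.6 and R on the +x side, so R = (49.600, 0.0000). N and A share the same x with |NA| = 49.5 and A on the −y side, so A = (0.0000, -49.500). The virtual corner opposite N is at (49.600, -49.500). Since A1 is tangent to RL there, ML ⟂ RL and tangency of A1 to PA means the radius MP is perpendicular to PA, with radius 3.9, so the center M sits 3.9 in from both sides at M = (45.700, -45.600). Then |NM| = |M − N| = 64.559.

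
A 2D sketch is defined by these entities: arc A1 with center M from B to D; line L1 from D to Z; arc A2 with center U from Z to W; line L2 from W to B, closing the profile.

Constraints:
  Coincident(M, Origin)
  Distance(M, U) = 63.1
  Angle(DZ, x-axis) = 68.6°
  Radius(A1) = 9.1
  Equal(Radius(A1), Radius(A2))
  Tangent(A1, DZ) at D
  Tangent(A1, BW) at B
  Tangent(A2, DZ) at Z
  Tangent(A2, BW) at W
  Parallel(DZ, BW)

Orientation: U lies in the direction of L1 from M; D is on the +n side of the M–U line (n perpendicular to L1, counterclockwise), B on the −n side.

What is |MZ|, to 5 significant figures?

63.753

The slot axis is L1's direction at 68.6°, so u = (cos 68.6°, sin 68.6°) = (0.36488, 0.93106) and n = (−sin 68.6°, cos 68.6°) = (-0.93106, 0.36488). M is at the origin and U lies 63.1 along u from M, so U = 63.1·u = (23.024, 58.750). Tangency of A1 to both parallel lines with radius 9.1 puts D and B at M ± 9.1·n: D = (-8.4726, 3.3204), B = (8.4726, -3.3204). Equal radii place Z and W the same way about U: Z = U + 9.1·n = (14.551, 62.070), W = U − 9.1·n = (31.496, 55.429). Then |MZ| = |Z − M| = 63.753.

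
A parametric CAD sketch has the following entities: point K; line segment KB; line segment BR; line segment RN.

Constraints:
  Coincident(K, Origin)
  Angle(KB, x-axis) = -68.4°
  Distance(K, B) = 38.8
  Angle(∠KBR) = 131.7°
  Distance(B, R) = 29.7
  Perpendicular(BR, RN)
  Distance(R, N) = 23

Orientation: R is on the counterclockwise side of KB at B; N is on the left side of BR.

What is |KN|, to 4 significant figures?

55.83

K is at the origin; KB runs at -68.4° with length 38.8, so B = 38.8·(cos -68.4°, sin -68.4°) = (14.28, -36.08). ∠KBR = 131.7°, so BR runs at -68.4° + (180° − 131.7°) = -20.10° from the x-axis; with |BR| = 29.7, R = B + 29.7·(cos -20.10°, sin -20.10°) = (42.17, -46.28). BR is perpendicular to RN; with |RN| = 23.0 on the left of BR, N = R + 23.0·(0.3437, 0.9391) = (50.08, -24.68). Then |KN| = |N − K| = 55.83.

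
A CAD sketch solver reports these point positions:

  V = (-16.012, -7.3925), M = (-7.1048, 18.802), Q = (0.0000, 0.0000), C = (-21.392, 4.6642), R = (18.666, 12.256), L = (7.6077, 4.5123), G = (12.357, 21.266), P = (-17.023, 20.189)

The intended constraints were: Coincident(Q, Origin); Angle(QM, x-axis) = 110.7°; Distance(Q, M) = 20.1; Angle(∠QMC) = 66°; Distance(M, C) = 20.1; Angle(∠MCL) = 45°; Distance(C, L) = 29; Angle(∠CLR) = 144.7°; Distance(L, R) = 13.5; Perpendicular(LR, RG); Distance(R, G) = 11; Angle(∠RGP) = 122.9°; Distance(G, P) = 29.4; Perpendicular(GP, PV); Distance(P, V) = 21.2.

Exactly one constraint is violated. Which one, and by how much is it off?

Distance(P, V) = 21.2 — off by 6.40.

Q = (0.00, 0.00) ✓; QM at 110.7° ✓; |QM| = 20.10 ✓; ∠QMC = 66.00° ✓; |MC| = 20.10 ✓; ∠MCL = 45.00° ✓; |CL| = 29.00 ✓; ∠CLR = 144.7° ✓; |LR| = 13.50 ✓; ∠(LR, RG) = 90.00° ✓; |RG| = 11.00 ✓; ∠RGP = 122.9° ✓; |GP| = 29.40 ✓; ∠(GP, PV) = 90.00° ✓; |PV| = 27.60 ✗.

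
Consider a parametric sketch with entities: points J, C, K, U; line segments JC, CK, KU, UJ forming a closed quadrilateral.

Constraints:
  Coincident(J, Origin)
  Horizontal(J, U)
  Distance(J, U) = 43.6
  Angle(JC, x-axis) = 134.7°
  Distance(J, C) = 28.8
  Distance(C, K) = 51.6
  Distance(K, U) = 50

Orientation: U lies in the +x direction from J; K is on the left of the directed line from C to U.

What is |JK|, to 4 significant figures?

52.28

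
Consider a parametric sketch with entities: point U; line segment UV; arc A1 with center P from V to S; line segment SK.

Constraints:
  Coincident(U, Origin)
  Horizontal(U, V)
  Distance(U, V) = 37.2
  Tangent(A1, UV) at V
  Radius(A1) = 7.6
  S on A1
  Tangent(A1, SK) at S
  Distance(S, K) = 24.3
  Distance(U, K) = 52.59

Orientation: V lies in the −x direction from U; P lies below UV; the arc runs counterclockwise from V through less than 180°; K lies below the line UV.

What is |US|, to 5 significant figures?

45.559

Checks: |PS| = 7.600 ✓; ∠(PS, SK) = 90.00° ✓; |SK| = 24.30 ✓; |UK| = 52.59 ✓.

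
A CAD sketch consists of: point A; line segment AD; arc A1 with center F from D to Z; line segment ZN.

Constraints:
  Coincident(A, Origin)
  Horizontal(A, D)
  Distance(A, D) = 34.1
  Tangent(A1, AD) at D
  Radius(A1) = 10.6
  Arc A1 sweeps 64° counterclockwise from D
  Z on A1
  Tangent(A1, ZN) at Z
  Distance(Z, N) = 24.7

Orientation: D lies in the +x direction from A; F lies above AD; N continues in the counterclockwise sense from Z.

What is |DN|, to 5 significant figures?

34.741

A is at the origin; A and D share the same y with |AD| = 34.1 and D on the +x side, so D = (34.100, 0.0000). The tangent condition forces FD to be normal to AD, so F = D + (0, 10.6) = (34.100, 10.600). On A1, D sits at bearing -90° from F; a 64° counterclockwise sweep puts Z at bearing -26°, so Z = F + 10.6·(cos -26°, sin -26°) = (43.627, 5.9533). A1 meets ZN tangentially, so FZ is at right angles to ZN, so ZN runs along (−sin -26°, cos -26°); with |ZN| = 24.7, N = (54.455, 28.153). Then |DN| = |N − D| = 34.741.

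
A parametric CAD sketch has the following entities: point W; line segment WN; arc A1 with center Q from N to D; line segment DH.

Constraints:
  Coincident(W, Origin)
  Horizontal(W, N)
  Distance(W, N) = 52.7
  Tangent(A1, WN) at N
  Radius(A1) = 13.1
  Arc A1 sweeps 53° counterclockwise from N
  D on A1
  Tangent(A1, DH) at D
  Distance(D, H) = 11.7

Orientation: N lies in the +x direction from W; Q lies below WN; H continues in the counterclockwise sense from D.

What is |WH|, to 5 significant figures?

38.089

On A1, N sits at bearing 90° from Q; a 53° counterclockwise sweep puts D at bearing 143°, so D = Q + 13.1·(cos 143°, sin 143°) = (42.238, -5.2162). Tangency of A1 to DH means the radius QD is perpendicular to DH, so DH runs along (−sin 143°, cos 143°); with |DH| = 11.7, H = (35.197, -14.560). Then |WH| = |H − W| = 38.089.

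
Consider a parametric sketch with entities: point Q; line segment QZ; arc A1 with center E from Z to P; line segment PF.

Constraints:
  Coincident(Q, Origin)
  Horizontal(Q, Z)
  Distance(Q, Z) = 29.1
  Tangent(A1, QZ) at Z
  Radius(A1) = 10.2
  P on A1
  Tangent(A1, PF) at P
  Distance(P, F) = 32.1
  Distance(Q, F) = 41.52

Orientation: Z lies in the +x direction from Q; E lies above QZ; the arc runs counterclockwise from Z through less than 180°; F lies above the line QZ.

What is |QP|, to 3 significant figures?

40.2

Q is at the origin; QZ is horizontal with |QZ| = 29.1 and Z on the +x side, so Z = (29.1, 0.00). The tangent condition forces EZ to be normal to QZ, so E = Z + (0, 10.2) = (29.1, 10.2). Since EP ⟂ PF (tangency), |EF| = √(10.2² + 32.1²) = 33.7 regardless of where P sits on A1. So F lies on both circle(Q, 41.52) and circle(E, 33.7); the above-QZ intersection is F = (12.6, 39.6). P is the foot of the tangent from F: P = (36.1, 17.7).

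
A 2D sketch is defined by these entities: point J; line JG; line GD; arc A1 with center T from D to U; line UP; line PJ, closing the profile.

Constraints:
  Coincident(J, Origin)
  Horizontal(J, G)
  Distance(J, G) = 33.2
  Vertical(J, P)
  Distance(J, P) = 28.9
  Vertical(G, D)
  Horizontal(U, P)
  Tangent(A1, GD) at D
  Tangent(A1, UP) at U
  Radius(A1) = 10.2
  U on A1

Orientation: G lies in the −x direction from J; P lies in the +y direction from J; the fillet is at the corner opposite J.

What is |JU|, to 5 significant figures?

36.935

The virtual corner opposite J is at (-33.200, 28.900). The tangent condition forces TD to be normal to GD and the tangent condition forces TU to be normal to UP, with radius 10.2, so the center T sits 10.2 in from both sides at T = (-23.000, 18.700). That places the tangent points at D = (-33.200, 18.700) on GD and U = (-23.000, 28.900) on UP. Then |JU| = |U − J| = 36.935.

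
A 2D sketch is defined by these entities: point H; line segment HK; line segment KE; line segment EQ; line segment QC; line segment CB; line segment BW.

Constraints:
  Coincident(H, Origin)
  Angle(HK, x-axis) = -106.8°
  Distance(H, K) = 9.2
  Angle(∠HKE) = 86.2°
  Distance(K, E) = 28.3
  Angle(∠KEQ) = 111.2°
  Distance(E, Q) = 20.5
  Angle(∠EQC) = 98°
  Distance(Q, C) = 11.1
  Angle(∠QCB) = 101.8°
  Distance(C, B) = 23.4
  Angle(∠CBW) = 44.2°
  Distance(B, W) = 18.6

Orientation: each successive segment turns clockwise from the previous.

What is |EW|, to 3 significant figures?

8.47

H is at the origin; HK runs at -106.8° with length 9.2, so K = (-2.66, -8.81). ∠HKE = 86.2° gives KE at 159° from the x-axis; with |KE| = 28.3, E = (-29.1, 1.15). ∠KEQ = 111.2° gives EQ at 90.6° from the x-axis; with |EQ| = 20.5, Q = (-29.4, 21.6). ∠EQC = 98.0° gives QC at 8.60° from the x-axis; with |QC| = 11.1, C = (-18.4, 23.3). ∠QCB = 101.8° gives CB at -69.6° from the x-axis; with |CB| = 23.4, B = (-10.2, 1.38). ∠CBW = 44.2° gives BW at 155° from the x-axis; with |BW| = 18.6, W = (-27.0, 9.35). Then |EW| = |W − E| = 8.47.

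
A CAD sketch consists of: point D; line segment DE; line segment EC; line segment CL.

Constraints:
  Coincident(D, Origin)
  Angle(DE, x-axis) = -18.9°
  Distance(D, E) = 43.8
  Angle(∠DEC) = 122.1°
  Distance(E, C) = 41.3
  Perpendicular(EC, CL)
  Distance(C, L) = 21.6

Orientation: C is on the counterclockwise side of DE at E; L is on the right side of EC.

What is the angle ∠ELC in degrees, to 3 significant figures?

62.4°

∠DEC = 122.1°, so EC runs at -18.9° + (180° − 122.1°) = 39.0° from the x-axis; with |EC| = 41.3, C = E + 41.3·(cos 39.0°, sin 39.0°) = (73.5, 11.8). The perpendicularity gives CL at right angles to EC; with |CL| = 21.6 on the right of EC, L = C + 21.6·(0.629, -0.777) = (87.1, -4.98). Then cos ∠ELC = LE·LC / (|LE||LC|), giving 62.4°.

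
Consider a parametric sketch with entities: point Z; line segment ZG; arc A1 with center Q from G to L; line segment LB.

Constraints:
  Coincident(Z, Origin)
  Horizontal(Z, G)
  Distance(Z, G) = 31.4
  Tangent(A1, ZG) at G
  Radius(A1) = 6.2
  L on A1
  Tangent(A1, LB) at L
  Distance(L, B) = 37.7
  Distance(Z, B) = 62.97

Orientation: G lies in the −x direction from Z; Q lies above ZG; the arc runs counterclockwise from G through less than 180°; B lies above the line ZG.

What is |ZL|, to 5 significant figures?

28.111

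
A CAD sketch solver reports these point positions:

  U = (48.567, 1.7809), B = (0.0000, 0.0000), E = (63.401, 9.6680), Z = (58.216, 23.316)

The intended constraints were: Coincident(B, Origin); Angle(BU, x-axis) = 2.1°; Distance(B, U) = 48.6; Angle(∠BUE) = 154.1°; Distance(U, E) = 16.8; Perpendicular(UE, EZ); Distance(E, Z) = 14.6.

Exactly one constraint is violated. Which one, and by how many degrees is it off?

Perpendicular(UE, EZ) — off by 7.20°.

B = (0.00, 0.00) ✓; BU at 2.100° ✓; |BU| = 48.60 ✓; ∠BUE = 154.1° ✓; |UE| = 16.80 ✓; ∠(UE, EZ) = 82.80° ✗; |EZ| = 14.60 ✓.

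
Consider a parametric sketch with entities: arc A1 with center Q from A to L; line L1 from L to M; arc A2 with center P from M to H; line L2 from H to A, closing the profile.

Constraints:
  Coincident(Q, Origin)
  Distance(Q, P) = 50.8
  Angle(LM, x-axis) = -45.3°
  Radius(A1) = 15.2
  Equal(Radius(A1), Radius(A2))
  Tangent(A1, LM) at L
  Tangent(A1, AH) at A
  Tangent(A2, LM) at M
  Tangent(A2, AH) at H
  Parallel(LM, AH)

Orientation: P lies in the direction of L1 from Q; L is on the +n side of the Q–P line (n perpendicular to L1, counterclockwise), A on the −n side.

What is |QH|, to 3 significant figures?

53.0

Tangency of A1 to both parallel lines with radius 15.2 puts L and A at Q ± 15.2·n: L = (10.8, 10.7), A = (-10.8, -10.7). Equal radii place M and H the same way about P: M = P + 15.2·n = (46.5, -25.4), H = P − 15.2·n = (24.9, -46.8). Then |QH| = |H − Q| = 53.0.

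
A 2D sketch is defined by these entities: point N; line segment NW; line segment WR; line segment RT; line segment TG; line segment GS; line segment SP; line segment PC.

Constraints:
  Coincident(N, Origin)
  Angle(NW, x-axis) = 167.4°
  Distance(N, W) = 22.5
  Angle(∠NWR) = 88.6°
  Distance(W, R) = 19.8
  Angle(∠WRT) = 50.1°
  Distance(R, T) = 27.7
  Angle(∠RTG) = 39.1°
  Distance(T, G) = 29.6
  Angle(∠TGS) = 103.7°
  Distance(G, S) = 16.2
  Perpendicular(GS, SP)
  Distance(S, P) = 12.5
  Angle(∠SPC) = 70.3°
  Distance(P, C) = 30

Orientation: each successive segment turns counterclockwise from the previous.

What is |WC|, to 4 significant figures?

9.374

GS is perpendicular to SP, so SP runs at -24.10°; with |SP| = 12.5, P = (-25.83, -15.76). ∠SPC = 70.3° gives PC at 85.60° from the x-axis; with |PC| = 30.0, C = (-23.52, 14.15). Then |WC| = |C − W| = 9.374.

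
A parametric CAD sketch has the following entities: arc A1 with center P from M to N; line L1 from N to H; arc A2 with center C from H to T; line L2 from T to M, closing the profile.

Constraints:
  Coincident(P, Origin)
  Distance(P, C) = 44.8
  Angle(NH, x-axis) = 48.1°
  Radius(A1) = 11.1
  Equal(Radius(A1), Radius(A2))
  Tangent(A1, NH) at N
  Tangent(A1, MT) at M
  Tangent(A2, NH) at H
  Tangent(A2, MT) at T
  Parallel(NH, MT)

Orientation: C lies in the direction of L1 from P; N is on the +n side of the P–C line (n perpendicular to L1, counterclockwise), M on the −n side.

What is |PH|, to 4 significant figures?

46.15

The slot axis is L1's direction at 48.1°, so u = (cos 48.1°, sin 48.1°) = (0.6678, 0.7443) and n = (−sin 48.1°, cos 48.1°) = (-0.7443, 0.6678). P is at the origin and C lies 44.8 along u from P, so C = 44.8·u = (29.92, 33.35). Tangency of A1 to both parallel lines with radius 11.1 puts N and M at P ± 11.1·n: N = (-8.262, 7.413), M = (8.262, -7.413). Equal radii place H and T the same way about C: H = C + 11.1·n = (21.66, 40.76), T = C − 11.1·n = (38.18, 25.93). Then |PH| = |H − P| = 46.15.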